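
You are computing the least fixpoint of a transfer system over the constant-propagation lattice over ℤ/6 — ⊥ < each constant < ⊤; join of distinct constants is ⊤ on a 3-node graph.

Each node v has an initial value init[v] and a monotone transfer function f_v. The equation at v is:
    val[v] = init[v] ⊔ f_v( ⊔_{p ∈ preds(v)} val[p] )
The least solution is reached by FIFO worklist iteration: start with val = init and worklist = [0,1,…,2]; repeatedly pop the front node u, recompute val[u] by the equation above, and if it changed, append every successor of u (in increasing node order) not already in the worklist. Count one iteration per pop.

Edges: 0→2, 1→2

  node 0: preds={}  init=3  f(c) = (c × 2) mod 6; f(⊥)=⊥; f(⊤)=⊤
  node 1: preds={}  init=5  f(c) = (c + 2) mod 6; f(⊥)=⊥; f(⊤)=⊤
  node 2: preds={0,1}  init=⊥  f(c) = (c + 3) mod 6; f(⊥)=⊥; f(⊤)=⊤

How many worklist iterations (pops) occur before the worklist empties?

Trace (3 dequeues):
  [1] u=0 | in ⊥ | out 3 | ==
  [2] u=1 | in ⊥ | out 5 | ==
  [3] u=2 | in ⊤ | out ⊤ | prev ⊥ | push {}

Converged values:
  [0] 3
  [1] 5
  [2] ⊤

3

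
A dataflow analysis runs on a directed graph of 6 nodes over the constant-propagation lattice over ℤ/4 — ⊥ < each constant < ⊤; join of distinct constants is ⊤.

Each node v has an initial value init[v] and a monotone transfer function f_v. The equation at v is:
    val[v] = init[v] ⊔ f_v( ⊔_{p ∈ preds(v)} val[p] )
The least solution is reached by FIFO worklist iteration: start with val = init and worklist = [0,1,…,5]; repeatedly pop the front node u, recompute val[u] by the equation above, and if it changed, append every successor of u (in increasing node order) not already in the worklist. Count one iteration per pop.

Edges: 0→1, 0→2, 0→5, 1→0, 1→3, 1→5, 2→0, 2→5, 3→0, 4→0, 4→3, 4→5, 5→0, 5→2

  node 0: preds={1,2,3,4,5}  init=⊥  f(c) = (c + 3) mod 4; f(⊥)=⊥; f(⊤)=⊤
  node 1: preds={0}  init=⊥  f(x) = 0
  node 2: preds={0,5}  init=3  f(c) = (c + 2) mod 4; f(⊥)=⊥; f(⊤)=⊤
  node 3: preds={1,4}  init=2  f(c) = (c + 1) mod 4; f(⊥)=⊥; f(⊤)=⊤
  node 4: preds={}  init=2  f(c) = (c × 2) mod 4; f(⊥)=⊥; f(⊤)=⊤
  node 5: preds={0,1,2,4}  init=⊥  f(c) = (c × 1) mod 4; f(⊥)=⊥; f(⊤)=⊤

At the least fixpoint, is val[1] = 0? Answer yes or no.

Worklist (8 pops):
  #1 pop 0: in=⊤ → ⊤ (was ⊥); enqueue []
  #2 pop 1: in=⊤ → 0 (was ⊥); enqueue [0]
  #3 pop 2: in=⊤ → ⊤ (was 3); enqueue []
  #4 pop 3: in=⊤ → ⊤ (was 2); enqueue []
  #5 pop 4: in=⊥ → 2 (no change)
  #6 pop 5: in=⊤ → ⊤ (was ⊥); enqueue [2]
  #7 pop 0: in=⊤ → ⊤ (no change)
  #8 pop 2: in=⊤ → ⊤ (no change)

Fixpoint:
  val[0] = ⊤
  val[1] = 0
  val[2] = ⊤
  val[3] = ⊤
  val[4] = 2
  val[5] = ⊤

yes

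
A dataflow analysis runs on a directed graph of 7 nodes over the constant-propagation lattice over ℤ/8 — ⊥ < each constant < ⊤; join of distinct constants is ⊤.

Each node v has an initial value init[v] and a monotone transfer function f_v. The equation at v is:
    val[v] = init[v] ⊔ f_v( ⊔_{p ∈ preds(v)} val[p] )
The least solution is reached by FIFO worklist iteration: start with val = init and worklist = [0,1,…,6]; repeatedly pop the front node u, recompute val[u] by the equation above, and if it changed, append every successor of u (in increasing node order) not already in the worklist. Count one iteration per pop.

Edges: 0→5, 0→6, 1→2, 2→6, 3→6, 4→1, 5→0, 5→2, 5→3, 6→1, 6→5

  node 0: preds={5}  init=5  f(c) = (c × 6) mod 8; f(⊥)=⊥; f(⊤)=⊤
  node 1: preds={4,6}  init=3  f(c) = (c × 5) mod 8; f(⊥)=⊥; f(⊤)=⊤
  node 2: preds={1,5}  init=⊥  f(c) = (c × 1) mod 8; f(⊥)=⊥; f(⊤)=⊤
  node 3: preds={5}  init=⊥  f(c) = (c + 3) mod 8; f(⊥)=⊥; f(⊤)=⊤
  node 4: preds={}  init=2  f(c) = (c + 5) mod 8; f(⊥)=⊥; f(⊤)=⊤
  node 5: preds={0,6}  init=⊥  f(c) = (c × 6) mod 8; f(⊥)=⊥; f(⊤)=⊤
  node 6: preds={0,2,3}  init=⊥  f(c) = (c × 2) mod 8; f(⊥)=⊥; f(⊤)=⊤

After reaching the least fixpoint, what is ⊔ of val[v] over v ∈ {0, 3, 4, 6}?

Trace (17 dequeues):
  [1] u=0 | in ⊥ | out 5 | ==
  [2] u=1 | in 2 | out ⊤ | prev 3 | push {}
  [3] u=2 | in ⊤ | out ⊤ | prev ⊥ | push {}
  [4] u=3 | in ⊥ | out ⊥ | ==
  [5] u=4 | in ⊥ | out 2 | ==
  [6] u=5 | in 5 | out 6 | prev ⊥ | push {0,2,3}
  [7] u=6 | in ⊤ | out ⊤ | prev ⊥ | push {1,5}
  [8] u=0 | in 6 | out ⊤ | prev 5 | push {6}
  [9] u=2 | in ⊤ | out ⊤ | ==
  [10] u=3 | in 6 | out 1 | prev ⊥ | push {}
  [11] u=1 | in ⊤ | out ⊤ | ==
  [12] u=5 | in ⊤ | out ⊤ | prev 6 | push {0,2,3}
  [13] u=6 | in ⊤ | out ⊤ | ==
  [14] u=0 | in ⊤ | out ⊤ | ==
  [15] u=2 | in ⊤ | out ⊤ | ==
  [16] u=3 | in ⊤ | out ⊤ | prev 1 | push {6}
  [17] u=6 | in ⊤ | out ⊤ | ==

Converged values:
  [0] ⊤
  [1] ⊤
  [2] ⊤
  [3] ⊤
  [4] 2
  [5] ⊤
  [6] ⊤

⊤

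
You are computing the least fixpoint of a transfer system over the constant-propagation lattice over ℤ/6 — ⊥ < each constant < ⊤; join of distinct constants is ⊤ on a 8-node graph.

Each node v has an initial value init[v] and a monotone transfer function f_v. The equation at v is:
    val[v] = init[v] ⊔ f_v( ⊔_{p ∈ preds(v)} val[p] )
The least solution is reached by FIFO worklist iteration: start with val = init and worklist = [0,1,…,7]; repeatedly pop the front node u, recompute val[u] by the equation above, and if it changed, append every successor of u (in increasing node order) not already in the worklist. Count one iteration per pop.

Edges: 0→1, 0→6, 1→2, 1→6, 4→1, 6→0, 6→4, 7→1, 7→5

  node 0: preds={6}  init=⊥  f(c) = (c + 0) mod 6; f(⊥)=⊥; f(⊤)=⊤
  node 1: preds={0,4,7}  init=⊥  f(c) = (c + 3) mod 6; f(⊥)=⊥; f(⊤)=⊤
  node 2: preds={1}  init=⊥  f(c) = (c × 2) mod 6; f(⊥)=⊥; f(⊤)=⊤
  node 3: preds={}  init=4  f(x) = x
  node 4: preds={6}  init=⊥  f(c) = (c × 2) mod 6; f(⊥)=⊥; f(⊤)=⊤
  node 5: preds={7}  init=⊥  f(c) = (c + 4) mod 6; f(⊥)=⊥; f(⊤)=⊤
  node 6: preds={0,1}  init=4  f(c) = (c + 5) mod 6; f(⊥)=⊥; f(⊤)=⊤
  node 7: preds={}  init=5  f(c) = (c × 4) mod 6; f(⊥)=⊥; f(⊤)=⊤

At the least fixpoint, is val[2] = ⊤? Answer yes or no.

yes

Trace (13 dequeues):
  [1] u=0 | in 4 | out 4 | prev ⊥ | push {}
  [2] u=1 | in ⊤ | out ⊤ | prev ⊥ | push {}
  [3] u=2 | in ⊤ | out ⊤ | prev ⊥ | push {}
  [4] u=3 | in ⊥ | out 4 | ==
  [5] u=4 | in 4 | out 2 | prev ⊥ | push {1}
  [6] u=5 | in 5 | out 3 | prev ⊥ | push {}
  [7] u=6 | in ⊤ | out ⊤ | prev 4 | push {0,4}
  [8] u=7 | in ⊥ | out 5 | ==
  [9] u=1 | in ⊤ | out ⊤ | ==
  [10] u=0 | in ⊤ | out ⊤ | prev 4 | push {1,6}
  [11] u=4 | in ⊤ | out ⊤ | prev 2 | push {}
  [12] u=1 | in ⊤ | out ⊤ | ==
  [13] u=6 | in ⊤ | out ⊤ | ==

Converged values:
  [0] ⊤
  [1] ⊤
  [2] ⊤
  [3] 4
  [4] ⊤
  [5] 3
  [6] ⊤
  [7] 5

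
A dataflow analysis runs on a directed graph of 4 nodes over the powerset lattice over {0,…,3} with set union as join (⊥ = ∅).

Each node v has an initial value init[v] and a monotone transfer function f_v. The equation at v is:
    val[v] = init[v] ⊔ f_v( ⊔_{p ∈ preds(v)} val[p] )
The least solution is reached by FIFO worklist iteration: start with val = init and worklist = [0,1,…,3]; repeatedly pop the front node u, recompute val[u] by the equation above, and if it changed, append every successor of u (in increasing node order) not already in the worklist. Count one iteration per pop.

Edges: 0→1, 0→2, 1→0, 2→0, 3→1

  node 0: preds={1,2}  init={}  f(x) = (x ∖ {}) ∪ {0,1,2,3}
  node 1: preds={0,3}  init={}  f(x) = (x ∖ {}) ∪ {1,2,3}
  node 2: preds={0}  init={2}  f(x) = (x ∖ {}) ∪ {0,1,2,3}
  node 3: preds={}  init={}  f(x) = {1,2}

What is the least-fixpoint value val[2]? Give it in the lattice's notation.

Worklist (6 pops):
  #1 pop 0: in={2} → {0,1,2,3} (was {}); enqueue []
  #2 pop 1: in={0,1,2,3} → {0,1,2,3} (was {}); enqueue [0]
  #3 pop 2: in={0,1,2,3} → {0,1,2,3} (was {2}); enqueue []
  #4 pop 3: in={} → {1,2} (was {}); enqueue [1]
  #5 pop 0: in={0,1,2,3} → {0,1,2,3} (no change)
  #6 pop 1: in={0,1,2,3} → {0,1,2,3} (no change)

Fixpoint:
  val[0] = {0,1,2,3}
  val[1] = {0,1,2,3}
  val[2] = {0,1,2,3}
  val[3] = {1,2}

{0,1,2,3}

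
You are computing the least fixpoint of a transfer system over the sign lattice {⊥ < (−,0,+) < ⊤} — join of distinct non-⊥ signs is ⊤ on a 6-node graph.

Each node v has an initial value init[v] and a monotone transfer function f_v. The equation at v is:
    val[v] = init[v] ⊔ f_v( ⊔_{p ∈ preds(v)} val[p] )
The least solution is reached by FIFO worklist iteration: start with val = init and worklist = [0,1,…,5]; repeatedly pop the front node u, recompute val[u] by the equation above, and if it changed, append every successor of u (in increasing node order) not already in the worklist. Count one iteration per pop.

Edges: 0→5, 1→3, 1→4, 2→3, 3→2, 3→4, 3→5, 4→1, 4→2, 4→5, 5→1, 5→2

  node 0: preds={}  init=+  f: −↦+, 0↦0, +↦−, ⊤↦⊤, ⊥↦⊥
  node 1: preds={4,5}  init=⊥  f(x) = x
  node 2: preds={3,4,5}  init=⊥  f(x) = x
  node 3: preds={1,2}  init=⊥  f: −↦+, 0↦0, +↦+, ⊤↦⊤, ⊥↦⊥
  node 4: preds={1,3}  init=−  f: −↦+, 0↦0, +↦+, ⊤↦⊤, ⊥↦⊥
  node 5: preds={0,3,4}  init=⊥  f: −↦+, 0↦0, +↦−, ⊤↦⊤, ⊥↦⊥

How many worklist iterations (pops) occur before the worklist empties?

Worklist (12 pops):
  #1 pop 0: in=⊥ → + (no change)
  #2 pop 1: in=− → − (was ⊥); enqueue []
  #3 pop 2: in=− → − (was ⊥); enqueue []
  #4 pop 3: in=− → + (was ⊥); enqueue [2]
  #5 pop 4: in=⊤ → ⊤ (was −); enqueue [1]
  #6 pop 5: in=⊤ → ⊤ (was ⊥); enqueue []
  #7 pop 2: in=⊤ → ⊤ (was −); enqueue [3]
  #8 pop 1: in=⊤ → ⊤ (was −); enqueue [4]
  #9 pop 3: in=⊤ → ⊤ (was +); enqueue [2,5]
  #10 pop 4: in=⊤ → ⊤ (no change)
  #11 pop 2: in=⊤ → ⊤ (no change)
  #12 pop 5: in=⊤ → ⊤ (no change)

Fixpoint:
  val[0] = +
  val[1] = ⊤
  val[2] = ⊤
  val[3] = ⊤
  val[4] = ⊤
  val[5] = ⊤

12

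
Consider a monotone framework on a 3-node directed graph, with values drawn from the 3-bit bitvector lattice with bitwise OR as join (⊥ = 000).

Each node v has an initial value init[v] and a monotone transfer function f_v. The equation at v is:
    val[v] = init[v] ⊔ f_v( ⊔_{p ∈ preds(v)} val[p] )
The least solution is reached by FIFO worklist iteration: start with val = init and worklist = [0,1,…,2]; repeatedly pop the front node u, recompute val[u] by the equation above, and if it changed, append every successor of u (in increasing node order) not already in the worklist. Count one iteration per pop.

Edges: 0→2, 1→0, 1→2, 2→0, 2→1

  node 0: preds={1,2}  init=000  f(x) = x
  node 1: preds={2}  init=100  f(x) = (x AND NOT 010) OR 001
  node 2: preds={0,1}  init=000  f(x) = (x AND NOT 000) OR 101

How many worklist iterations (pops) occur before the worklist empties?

Trace (6 dequeues):
  [1] u=0 | in 100 | out 100 | prev 000 | push {}
  [2] u=1 | in 000 | out 101 | prev 100 | push {0}
  [3] u=2 | in 101 | out 101 | prev 000 | push {1}
  [4] u=0 | in 101 | out 101 | prev 100 | push {2}
  [5] u=1 | in 101 | out 101 | ==
  [6] u=2 | in 101 | out 101 | ==

Converged values:
  [0] 101
  [1] 101
  [2] 101

6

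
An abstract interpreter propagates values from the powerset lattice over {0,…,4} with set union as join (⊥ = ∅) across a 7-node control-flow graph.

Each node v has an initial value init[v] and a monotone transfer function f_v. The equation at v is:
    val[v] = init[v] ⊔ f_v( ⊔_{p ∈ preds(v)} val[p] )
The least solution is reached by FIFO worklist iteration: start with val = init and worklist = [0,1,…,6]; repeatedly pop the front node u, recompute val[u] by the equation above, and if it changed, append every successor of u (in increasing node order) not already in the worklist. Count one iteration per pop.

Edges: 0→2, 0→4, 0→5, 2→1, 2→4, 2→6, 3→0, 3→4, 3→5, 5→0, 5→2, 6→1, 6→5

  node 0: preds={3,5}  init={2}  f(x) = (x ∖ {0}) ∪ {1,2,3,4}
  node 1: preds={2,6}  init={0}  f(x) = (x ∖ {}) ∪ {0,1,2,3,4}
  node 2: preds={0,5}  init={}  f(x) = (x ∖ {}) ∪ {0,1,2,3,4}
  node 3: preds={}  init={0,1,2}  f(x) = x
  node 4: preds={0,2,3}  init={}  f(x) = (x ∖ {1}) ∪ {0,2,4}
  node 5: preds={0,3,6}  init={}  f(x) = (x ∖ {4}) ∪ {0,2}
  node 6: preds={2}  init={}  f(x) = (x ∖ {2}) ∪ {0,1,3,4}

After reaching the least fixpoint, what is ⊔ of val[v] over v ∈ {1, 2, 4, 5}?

Worklist (11 pops):
  #1 pop 0: in={0,1,2} → {1,2,3,4} (was {2}); enqueue []
  #2 pop 1: in={} → {0,1,2,3,4} (was {0}); enqueue []
  #3 pop 2: in={1,2,3,4} → {0,1,2,3,4} (was {}); enqueue [1]
  #4 pop 3: in={} → {0,1,2} (no change)
  #5 pop 4: in={0,1,2,3,4} → {0,2,3,4} (was {}); enqueue []
  #6 pop 5: in={0,1,2,3,4} → {0,1,2,3} (was {}); enqueue [0,2]
  #7 pop 6: in={0,1,2,3,4} → {0,1,3,4} (was {}); enqueue [5]
  #8 pop 1: in={0,1,2,3,4} → {0,1,2,3,4} (no change)
  #9 pop 0: in={0,1,2,3} → {1,2,3,4} (no change)
  #10 pop 2: in={0,1,2,3,4} → {0,1,2,3,4} (no change)
  #11 pop 5: in={0,1,2,3,4} → {0,1,2,3} (no change)

Fixpoint:
  val[0] = {1,2,3,4}
  val[1] = {0,1,2,3,4}
  val[2] = {0,1,2,3,4}
  val[3] = {0,1,2}
  val[4] = {0,2,3,4}
  val[5] = {0,1,2,3}
  val[6] = {0,1,3,4}

{0,1,2,3,4}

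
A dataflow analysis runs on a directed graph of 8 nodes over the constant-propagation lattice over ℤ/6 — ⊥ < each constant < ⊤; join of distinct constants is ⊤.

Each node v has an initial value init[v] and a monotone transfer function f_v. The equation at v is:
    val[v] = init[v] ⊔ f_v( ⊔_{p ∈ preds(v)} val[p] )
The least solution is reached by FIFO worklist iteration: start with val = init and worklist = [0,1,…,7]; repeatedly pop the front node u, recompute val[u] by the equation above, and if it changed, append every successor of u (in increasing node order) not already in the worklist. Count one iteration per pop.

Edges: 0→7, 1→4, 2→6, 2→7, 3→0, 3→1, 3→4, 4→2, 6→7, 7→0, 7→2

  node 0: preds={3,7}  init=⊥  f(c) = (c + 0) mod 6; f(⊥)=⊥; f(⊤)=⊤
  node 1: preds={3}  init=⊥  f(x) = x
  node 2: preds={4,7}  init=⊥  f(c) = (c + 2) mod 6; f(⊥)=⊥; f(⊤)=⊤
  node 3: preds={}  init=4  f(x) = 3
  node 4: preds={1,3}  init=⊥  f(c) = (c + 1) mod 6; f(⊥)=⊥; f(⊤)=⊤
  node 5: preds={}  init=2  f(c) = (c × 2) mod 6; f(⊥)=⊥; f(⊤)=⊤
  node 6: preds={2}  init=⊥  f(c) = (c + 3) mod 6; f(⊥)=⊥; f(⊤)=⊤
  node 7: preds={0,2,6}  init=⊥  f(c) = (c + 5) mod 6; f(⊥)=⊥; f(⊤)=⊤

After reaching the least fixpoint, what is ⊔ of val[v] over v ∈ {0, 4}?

⊤

Iteration log — 17 steps:
  step 1. node 0  ⊔preds=4  new=4  old=⊥  +wl: 
  step 2. node 1  ⊔preds=4  new=4  old=⊥  +wl: 
  step 3. node 2  ⊔preds=⊥  new=⊥  stable
  step 4. node 3  ⊔preds=⊥  new=⊤  old=4  +wl: 0,1
  step 5. node 4  ⊔preds=⊤  new=⊤  old=⊥  +wl: 2
  step 6. node 5  ⊔preds=⊥  new=2  stable
  step 7. node 6  ⊔preds=⊥  new=⊥  stable
  step 8. node 7  ⊔preds=4  new=3  old=⊥  +wl: 
  step 9. node 0  ⊔preds=⊤  new=⊤  old=4  +wl: 7
  step 10. node 1  ⊔preds=⊤  new=⊤  old=4  +wl: 4
  step 11. node 2  ⊔preds=⊤  new=⊤  old=⊥  +wl: 6
  step 12. node 7  ⊔preds=⊤  new=⊤  old=3  +wl: 0,2
  step 13. node 4  ⊔preds=⊤  new=⊤  stable
  step 14. node 6  ⊔preds=⊤  new=⊤  old=⊥  +wl: 7
  step 15. node 0  ⊔preds=⊤  new=⊤  stable
  step 16. node 2  ⊔preds=⊤  new=⊤  stable
  step 17. node 7  ⊔preds=⊤  new=⊤  stable

Least fixpoint reached:
  node 0: ⊤
  node 1: ⊤
  node 2: ⊤
  node 3: ⊤
  node 4: ⊤
  node 5: 2
  node 6: ⊤
  node 7: ⊤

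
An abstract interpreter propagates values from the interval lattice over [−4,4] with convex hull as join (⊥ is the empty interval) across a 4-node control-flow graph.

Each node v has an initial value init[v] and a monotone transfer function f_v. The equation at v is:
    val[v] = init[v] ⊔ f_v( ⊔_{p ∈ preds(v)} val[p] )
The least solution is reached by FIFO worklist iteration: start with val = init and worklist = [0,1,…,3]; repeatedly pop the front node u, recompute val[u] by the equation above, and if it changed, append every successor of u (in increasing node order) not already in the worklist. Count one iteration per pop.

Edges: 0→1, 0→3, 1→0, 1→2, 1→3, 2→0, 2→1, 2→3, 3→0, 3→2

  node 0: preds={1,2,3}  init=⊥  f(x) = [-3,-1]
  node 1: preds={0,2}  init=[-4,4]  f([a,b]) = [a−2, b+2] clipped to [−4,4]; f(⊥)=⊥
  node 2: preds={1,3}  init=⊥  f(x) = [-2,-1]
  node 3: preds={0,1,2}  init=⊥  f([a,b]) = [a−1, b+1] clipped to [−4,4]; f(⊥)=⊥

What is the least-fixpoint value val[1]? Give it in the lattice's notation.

Trace (7 dequeues):
  [1] u=0 | in [-4,4] | out [-3,-1] | prev ⊥ | push {}
  [2] u=1 | in [-3,-1] | out [-4,4] | ==
  [3] u=2 | in [-4,4] | out [-2,-1] | prev ⊥ | push {0,1}
  [4] u=3 | in [-4,4] | out [-4,4] | prev ⊥ | push {2}
  [5] u=0 | in [-4,4] | out [-3,-1] | ==
  [6] u=1 | in [-3,-1] | out [-4,4] | ==
  [7] u=2 | in [-4,4] | out [-2,-1] | ==

Converged values:
  [0] [-3,-1]
  [1] [-4,4]
  [2] [-2,-1]
  [3] [-4,4]

[-4,4]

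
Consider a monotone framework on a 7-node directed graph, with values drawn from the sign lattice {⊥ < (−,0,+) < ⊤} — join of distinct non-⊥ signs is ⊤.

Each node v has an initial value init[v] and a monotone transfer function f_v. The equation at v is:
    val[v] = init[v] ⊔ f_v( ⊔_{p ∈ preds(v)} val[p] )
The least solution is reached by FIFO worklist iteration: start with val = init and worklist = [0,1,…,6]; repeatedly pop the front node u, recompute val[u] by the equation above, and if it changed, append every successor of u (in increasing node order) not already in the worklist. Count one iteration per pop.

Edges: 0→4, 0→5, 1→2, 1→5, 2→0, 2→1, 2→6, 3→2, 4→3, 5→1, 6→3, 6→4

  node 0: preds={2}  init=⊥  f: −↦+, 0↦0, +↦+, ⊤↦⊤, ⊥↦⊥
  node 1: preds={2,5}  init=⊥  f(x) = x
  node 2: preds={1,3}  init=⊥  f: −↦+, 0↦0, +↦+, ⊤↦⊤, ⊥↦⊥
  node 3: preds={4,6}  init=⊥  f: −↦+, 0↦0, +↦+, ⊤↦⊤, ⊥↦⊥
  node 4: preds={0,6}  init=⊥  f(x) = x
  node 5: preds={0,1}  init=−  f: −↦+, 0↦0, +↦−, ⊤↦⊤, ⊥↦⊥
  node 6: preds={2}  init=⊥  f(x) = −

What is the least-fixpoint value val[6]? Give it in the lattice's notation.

−

Trace (20 dequeues):
  [1] u=0 | in ⊥ | out ⊥ | ==
  [2] u=1 | in − | out − | prev ⊥ | push {}
  [3] u=2 | in − | out + | prev ⊥ | push {0,1}
  [4] u=3 | in ⊥ | out ⊥ | ==
  [5] u=4 | in ⊥ | out ⊥ | ==
  [6] u=5 | in − | out ⊤ | prev − | push {}
  [7] u=6 | in + | out − | prev ⊥ | push {3,4}
  [8] u=0 | in + | out + | prev ⊥ | push {5}
  [9] u=1 | in ⊤ | out ⊤ | prev − | push {2}
  [10] u=3 | in − | out + | prev ⊥ | push {}
  [11] u=4 | in ⊤ | out ⊤ | prev ⊥ | push {3}
  [12] u=5 | in ⊤ | out ⊤ | ==
  [13] u=2 | in ⊤ | out ⊤ | prev + | push {0,1,6}
  [14] u=3 | in ⊤ | out ⊤ | prev + | push {2}
  [15] u=0 | in ⊤ | out ⊤ | prev + | push {4,5}
  [16] u=1 | in ⊤ | out ⊤ | ==
  [17] u=6 | in ⊤ | out − | ==
  [18] u=2 | in ⊤ | out ⊤ | ==
  [19] u=4 | in ⊤ | out ⊤ | ==
  [20] u=5 | in ⊤ | out ⊤ | ==

Converged values:
  [0] ⊤
  [1] ⊤
  [2] ⊤
  [3] ⊤
  [4] ⊤
  [5] ⊤
  [6] −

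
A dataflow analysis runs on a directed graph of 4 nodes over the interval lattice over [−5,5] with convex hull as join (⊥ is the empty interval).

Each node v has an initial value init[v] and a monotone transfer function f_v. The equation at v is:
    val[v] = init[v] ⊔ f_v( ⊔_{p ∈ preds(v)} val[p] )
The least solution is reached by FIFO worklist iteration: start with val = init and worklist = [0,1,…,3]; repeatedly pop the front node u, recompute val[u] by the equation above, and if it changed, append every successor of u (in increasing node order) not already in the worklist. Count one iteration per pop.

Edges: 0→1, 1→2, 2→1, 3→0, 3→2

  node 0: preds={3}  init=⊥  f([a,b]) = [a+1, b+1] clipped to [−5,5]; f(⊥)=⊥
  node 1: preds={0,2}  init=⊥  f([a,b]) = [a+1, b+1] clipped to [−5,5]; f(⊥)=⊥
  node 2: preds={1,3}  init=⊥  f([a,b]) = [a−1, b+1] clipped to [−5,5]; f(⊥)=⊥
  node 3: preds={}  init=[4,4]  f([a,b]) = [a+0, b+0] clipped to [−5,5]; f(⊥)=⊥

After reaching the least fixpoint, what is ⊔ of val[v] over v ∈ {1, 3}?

Iteration log — 6 steps:
  step 1. node 0  ⊔preds=[4,4]  new=[5,5]  old=⊥  +wl: 
  step 2. node 1  ⊔preds=[5,5]  new=[5,5]  old=⊥  +wl: 
  step 3. node 2  ⊔preds=[4,5]  new=[3,5]  old=⊥  +wl: 1
  step 4. node 3  ⊔preds=⊥  new=[4,4]  stable
  step 5. node 1  ⊔preds=[3,5]  new=[4,5]  old=[5,5]  +wl: 2
  step 6. node 2  ⊔preds=[4,5]  new=[3,5]  stable

Least fixpoint reached:
  node 0: [5,5]
  node 1: [4,5]
  node 2: [3,5]
  node 3: [4,4]

[4,5]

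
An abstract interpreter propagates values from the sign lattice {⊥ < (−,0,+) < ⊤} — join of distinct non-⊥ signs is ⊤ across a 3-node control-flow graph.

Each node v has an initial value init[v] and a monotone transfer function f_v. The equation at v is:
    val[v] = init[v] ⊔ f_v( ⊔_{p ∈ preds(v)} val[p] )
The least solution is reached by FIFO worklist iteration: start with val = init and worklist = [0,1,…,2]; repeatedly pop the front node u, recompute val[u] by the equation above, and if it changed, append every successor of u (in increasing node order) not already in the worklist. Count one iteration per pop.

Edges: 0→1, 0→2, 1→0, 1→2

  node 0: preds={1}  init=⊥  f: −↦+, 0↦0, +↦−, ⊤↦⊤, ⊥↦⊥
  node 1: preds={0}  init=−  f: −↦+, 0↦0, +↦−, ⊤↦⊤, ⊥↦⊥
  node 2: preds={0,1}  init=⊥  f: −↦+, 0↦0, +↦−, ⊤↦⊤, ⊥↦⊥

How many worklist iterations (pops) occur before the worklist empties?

Iteration log — 3 steps:
  step 1. node 0  ⊔preds=−  new=+  old=⊥  +wl: 
  step 2. node 1  ⊔preds=+  new=−  stable
  step 3. node 2  ⊔preds=⊤  new=⊤  old=⊥  +wl: 

Least fixpoint reached:
  node 0: +
  node 1: −
  node 2: ⊤

3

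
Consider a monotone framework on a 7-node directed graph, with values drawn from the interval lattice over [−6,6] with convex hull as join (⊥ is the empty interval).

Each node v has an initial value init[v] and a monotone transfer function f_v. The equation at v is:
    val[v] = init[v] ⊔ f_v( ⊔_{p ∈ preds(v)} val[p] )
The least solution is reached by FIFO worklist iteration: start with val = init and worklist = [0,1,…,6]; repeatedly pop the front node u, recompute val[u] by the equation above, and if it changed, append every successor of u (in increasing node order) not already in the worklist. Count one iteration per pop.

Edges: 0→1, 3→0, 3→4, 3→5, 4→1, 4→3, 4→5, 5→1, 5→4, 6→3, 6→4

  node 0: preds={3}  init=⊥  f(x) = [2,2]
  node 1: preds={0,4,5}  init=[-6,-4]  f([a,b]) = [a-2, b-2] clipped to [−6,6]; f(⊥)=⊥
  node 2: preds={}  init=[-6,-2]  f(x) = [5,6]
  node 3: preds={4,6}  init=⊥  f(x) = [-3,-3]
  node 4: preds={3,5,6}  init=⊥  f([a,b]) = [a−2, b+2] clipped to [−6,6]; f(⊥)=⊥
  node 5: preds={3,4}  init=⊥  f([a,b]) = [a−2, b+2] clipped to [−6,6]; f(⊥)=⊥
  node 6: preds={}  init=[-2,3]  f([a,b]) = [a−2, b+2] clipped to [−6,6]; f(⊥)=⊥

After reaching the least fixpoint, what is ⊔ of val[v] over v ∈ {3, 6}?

[-3,3]

Worklist (14 pops):
  #1 pop 0: in=⊥ → [2,2] (was ⊥); enqueue []
  #2 pop 1: in=[2,2] → [-6,0] (was [-6,-4]); enqueue []
  #3 pop 2: in=⊥ → [-6,6] (was [-6,-2]); enqueue []
  #4 pop 3: in=[-2,3] → [-3,-3] (was ⊥); enqueue [0]
  #5 pop 4: in=[-3,3] → [-5,5] (was ⊥); enqueue [1,3]
  #6 pop 5: in=[-5,5] → [-6,6] (was ⊥); enqueue [4]
  #7 pop 6: in=⊥ → [-2,3] (no change)
  #8 pop 0: in=[-3,-3] → [2,2] (no change)
  #9 pop 1: in=[-6,6] → [-6,4] (was [-6,0]); enqueue []
  #10 pop 3: in=[-5,5] → [-3,-3] (no change)
  #11 pop 4: in=[-6,6] → [-6,6] (was [-5,5]); enqueue [1,3,5]
  #12 pop 1: in=[-6,6] → [-6,4] (no change)
  #13 pop 3: in=[-6,6] → [-3,-3] (no change)
  #14 pop 5: in=[-6,6] → [-6,6] (no change)

Fixpoint:
  val[0] = [2,2]
  val[1] = [-6,4]
  val[2] = [-6,6]
  val[3] = [-3,-3]
  val[4] = [-6,6]
  val[5] = [-6,6]
  val[6] = [-2,3]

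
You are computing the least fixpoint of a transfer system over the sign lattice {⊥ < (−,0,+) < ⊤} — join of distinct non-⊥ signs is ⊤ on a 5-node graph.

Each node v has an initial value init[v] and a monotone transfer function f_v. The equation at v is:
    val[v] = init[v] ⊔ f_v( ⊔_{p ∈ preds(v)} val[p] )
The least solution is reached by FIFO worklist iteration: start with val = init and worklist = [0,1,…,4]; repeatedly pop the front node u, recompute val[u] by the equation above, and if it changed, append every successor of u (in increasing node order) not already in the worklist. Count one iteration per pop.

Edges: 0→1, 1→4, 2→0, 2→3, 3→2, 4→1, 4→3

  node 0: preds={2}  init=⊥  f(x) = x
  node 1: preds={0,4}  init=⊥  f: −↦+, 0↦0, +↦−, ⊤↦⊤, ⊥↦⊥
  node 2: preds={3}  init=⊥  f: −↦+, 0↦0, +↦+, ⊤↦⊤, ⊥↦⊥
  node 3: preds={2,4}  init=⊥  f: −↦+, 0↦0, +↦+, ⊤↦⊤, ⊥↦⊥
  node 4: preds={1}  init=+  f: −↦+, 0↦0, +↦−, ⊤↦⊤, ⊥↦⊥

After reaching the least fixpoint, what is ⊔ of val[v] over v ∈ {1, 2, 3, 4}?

⊤

Iteration log — 9 steps:
  step 1. node 0  ⊔preds=⊥  new=⊥  stable
  step 2. node 1  ⊔preds=+  new=−  old=⊥  +wl: 
  step 3. node 2  ⊔preds=⊥  new=⊥  stable
  step 4. node 3  ⊔preds=+  new=+  old=⊥  +wl: 2
  step 5. node 4  ⊔preds=−  new=+  stable
  step 6. node 2  ⊔preds=+  new=+  old=⊥  +wl: 0,3
  step 7. node 0  ⊔preds=+  new=+  old=⊥  +wl: 1
  step 8. node 3  ⊔preds=+  new=+  stable
  step 9. node 1  ⊔preds=+  new=−  stable

Least fixpoint reached:
  node 0: +
  node 1: −
  node 2: +
  node 3: +
  node 4: +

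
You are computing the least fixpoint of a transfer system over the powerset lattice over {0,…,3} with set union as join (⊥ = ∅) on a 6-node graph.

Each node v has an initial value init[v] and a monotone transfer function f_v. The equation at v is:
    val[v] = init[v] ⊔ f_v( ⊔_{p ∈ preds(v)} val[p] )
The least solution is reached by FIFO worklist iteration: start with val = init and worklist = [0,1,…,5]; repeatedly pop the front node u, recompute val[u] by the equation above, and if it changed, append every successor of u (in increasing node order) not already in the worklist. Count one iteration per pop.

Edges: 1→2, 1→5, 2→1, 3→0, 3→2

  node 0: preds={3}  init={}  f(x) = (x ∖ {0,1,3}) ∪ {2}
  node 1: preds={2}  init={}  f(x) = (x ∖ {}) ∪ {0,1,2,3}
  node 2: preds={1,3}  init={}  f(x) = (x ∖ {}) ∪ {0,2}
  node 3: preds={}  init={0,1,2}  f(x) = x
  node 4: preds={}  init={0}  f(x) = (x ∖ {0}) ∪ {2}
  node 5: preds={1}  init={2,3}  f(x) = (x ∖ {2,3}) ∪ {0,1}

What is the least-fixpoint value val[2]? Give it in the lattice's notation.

{0,1,2,3}

Worklist (7 pops):
  #1 pop 0: in={0,1,2} → {2} (was {}); enqueue []
  #2 pop 1: in={} → {0,1,2,3} (was {}); enqueue []
  #3 pop 2: in={0,1,2,3} → {0,1,2,3} (was {}); enqueue [1]
  #4 pop 3: in={} → {0,1,2} (no change)
  #5 pop 4: in={} → {0,2} (was {0}); enqueue []
  #6 pop 5: in={0,1,2,3} → {0,1,2,3} (was {2,3}); enqueue []
  #7 pop 1: in={0,1,2,3} → {0,1,2,3} (no change)

Fixpoint:
  val[0] = {2}
  val[1] = {0,1,2,3}
  val[2] = {0,1,2,3}
  val[3] = {0,1,2}
  val[4] = {0,2}
  val[5] = {0,1,2,3}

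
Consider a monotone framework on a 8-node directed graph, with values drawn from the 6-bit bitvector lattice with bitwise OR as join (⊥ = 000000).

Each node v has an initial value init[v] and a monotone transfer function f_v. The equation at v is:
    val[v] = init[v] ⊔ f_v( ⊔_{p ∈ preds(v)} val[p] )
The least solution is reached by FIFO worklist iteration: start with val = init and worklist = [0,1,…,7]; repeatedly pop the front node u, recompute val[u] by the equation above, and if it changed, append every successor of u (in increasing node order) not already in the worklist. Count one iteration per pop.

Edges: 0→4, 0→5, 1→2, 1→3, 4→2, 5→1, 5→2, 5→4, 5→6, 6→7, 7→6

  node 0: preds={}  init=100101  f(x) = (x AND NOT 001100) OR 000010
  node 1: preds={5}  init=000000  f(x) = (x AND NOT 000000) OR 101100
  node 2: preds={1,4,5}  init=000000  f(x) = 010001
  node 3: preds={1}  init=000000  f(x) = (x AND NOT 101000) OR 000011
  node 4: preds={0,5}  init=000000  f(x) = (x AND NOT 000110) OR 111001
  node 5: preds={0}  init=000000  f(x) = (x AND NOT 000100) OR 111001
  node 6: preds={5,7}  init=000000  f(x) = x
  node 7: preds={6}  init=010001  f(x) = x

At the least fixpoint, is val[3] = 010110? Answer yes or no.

no

Iteration log — 14 steps:
  step 1. node 0  ⊔preds=000000  new=100111  old=100101  +wl: 
  step 2. node 1  ⊔preds=000000  new=101100  old=000000  +wl: 
  step 3. node 2  ⊔preds=101100  new=010001  old=000000  +wl: 
  step 4. node 3  ⊔preds=101100  new=000111  old=000000  +wl: 
  step 5. node 4  ⊔preds=100111  new=111001  old=000000  +wl: 2
  step 6. node 5  ⊔preds=100111  new=111011  old=000000  +wl: 1,4
  step 7. node 6  ⊔preds=111011  new=111011  old=000000  +wl: 
  step 8. node 7  ⊔preds=111011  new=111011  old=010001  +wl: 6
  step 9. node 2  ⊔preds=111111  new=010001  stable
  step 10. node 1  ⊔preds=111011  new=111111  old=101100  +wl: 2,3
  step 11. node 4  ⊔preds=111111  new=111001  stable
  step 12. node 6  ⊔preds=111011  new=111011  stable
  step 13. node 2  ⊔preds=111111  new=010001  stable
  step 14. node 3  ⊔preds=111111  new=010111  old=000111  +wl: 

Least fixpoint reached:
  node 0: 100111
  node 1: 111111
  node 2: 010001
  node 3: 010111
  node 4: 111001
  node 5: 111011
  node 6: 111011
  node 7: 111011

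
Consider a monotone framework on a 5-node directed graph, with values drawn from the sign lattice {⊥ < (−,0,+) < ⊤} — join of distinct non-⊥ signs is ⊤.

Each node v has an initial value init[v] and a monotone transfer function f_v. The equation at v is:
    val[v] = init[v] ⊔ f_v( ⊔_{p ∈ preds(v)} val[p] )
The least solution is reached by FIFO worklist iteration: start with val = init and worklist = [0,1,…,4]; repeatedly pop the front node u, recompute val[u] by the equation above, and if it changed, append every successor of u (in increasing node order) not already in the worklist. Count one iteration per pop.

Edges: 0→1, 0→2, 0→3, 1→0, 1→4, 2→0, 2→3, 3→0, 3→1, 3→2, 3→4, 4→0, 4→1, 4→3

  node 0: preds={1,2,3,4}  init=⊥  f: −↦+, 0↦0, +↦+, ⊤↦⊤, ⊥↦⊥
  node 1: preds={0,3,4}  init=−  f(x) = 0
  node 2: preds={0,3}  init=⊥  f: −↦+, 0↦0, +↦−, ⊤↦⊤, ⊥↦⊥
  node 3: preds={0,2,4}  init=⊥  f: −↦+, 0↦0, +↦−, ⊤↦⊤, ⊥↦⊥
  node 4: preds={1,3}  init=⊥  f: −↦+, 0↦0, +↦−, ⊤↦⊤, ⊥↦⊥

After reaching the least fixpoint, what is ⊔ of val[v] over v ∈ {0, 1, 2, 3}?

Iteration log — 10 steps:
  step 1. node 0  ⊔preds=−  new=+  old=⊥  +wl: 
  step 2. node 1  ⊔preds=+  new=⊤  old=−  +wl: 0
  step 3. node 2  ⊔preds=+  new=−  old=⊥  +wl: 
  step 4. node 3  ⊔preds=⊤  new=⊤  old=⊥  +wl: 1,2
  step 5. node 4  ⊔preds=⊤  new=⊤  old=⊥  +wl: 3
  step 6. node 0  ⊔preds=⊤  new=⊤  old=+  +wl: 
  step 7. node 1  ⊔preds=⊤  new=⊤  stable
  step 8. node 2  ⊔preds=⊤  new=⊤  old=−  +wl: 0
  step 9. node 3  ⊔preds=⊤  new=⊤  stable
  step 10. node 0  ⊔preds=⊤  new=⊤  stable

Least fixpoint reached:
  node 0: ⊤
  node 1: ⊤
  node 2: ⊤
  node 3: ⊤
  node 4: ⊤

⊤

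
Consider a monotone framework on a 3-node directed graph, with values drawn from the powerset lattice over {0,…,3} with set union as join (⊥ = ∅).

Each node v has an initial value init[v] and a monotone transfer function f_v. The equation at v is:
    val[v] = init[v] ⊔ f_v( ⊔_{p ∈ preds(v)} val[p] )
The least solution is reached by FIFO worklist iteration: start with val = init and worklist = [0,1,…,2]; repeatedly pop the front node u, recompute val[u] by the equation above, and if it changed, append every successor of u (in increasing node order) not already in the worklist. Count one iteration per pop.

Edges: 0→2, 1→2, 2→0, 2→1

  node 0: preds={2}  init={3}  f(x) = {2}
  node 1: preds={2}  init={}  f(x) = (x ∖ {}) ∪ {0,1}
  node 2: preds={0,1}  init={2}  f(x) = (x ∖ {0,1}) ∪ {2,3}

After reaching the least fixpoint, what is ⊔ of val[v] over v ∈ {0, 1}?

Iteration log — 6 steps:
  step 1. node 0  ⊔preds={2}  new={2,3}  old={3}  +wl: 
  step 2. node 1  ⊔preds={2}  new={0,1,2}  old={}  +wl: 
  step 3. node 2  ⊔preds={0,1,2,3}  new={2,3}  old={2}  +wl: 0,1
  step 4. node 0  ⊔preds={2,3}  new={2,3}  stable
  step 5. node 1  ⊔preds={2,3}  new={0,1,2,3}  old={0,1,2}  +wl: 2
  step 6. node 2  ⊔preds={0,1,2,3}  new={2,3}  stable

Least fixpoint reached:
  node 0: {2,3}
  node 1: {0,1,2,3}
  node 2: {2,3}

{0,1,2,3}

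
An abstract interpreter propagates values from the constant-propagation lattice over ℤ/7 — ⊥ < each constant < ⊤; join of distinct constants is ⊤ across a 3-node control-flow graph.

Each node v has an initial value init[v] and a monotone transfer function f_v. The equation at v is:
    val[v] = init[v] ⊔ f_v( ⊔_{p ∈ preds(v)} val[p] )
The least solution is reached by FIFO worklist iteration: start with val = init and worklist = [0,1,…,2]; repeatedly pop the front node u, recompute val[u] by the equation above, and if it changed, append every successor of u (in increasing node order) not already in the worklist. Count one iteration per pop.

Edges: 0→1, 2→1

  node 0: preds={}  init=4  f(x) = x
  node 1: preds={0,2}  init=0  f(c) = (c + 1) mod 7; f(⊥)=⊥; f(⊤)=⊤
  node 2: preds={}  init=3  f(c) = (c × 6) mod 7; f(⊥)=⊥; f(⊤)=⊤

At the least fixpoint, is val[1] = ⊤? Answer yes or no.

Worklist (3 pops):
  #1 pop 0: in=⊥ → 4 (no change)
  #2 pop 1: in=⊤ → ⊤ (was 0); enqueue []
  #3 pop 2: in=⊥ → 3 (no change)

Fixpoint:
  val[0] = 4
  val[1] = ⊤
  val[2] = 3

yes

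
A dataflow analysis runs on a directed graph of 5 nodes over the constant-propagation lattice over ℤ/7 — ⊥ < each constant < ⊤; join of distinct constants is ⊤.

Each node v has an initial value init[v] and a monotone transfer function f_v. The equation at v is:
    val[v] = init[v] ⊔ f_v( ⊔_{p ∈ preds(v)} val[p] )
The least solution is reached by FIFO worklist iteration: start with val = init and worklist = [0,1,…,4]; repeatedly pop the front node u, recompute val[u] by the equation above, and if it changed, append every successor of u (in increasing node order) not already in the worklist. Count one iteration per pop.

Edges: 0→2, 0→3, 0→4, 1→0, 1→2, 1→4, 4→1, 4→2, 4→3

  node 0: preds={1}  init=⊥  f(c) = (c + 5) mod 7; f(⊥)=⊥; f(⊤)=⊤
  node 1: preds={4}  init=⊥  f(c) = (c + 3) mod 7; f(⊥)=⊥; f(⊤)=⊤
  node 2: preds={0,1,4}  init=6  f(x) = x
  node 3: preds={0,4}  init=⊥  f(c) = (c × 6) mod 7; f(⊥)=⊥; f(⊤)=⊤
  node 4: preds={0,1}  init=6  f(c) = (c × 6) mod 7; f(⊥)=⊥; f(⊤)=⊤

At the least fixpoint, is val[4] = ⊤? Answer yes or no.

yes

Worklist (14 pops):
  #1 pop 0: in=⊥ → ⊥ (no change)
  #2 pop 1: in=6 → 2 (was ⊥); enqueue [0]
  #3 pop 2: in=⊤ → ⊤ (was 6); enqueue []
  #4 pop 3: in=6 → 1 (was ⊥); enqueue []
  #5 pop 4: in=2 → ⊤ (was 6); enqueue [1,2,3]
  #6 pop 0: in=2 → 0 (was ⊥); enqueue [4]
  #7 pop 1: in=⊤ → ⊤ (was 2); enqueue [0]
  #8 pop 2: in=⊤ → ⊤ (no change)
  #9 pop 3: in=⊤ → ⊤ (was 1); enqueue []
  #10 pop 4: in=⊤ → ⊤ (no change)
  #11 pop 0: in=⊤ → ⊤ (was 0); enqueue [2,3,4]
  #12 pop 2: in=⊤ → ⊤ (no change)
  #13 pop 3: in=⊤ → ⊤ (no change)
  #14 pop 4: in=⊤ → ⊤ (no change)

Fixpoint:
  val[0] = ⊤
  val[1] = ⊤
  val[2] = ⊤
  val[3] = ⊤
  val[4] = ⊤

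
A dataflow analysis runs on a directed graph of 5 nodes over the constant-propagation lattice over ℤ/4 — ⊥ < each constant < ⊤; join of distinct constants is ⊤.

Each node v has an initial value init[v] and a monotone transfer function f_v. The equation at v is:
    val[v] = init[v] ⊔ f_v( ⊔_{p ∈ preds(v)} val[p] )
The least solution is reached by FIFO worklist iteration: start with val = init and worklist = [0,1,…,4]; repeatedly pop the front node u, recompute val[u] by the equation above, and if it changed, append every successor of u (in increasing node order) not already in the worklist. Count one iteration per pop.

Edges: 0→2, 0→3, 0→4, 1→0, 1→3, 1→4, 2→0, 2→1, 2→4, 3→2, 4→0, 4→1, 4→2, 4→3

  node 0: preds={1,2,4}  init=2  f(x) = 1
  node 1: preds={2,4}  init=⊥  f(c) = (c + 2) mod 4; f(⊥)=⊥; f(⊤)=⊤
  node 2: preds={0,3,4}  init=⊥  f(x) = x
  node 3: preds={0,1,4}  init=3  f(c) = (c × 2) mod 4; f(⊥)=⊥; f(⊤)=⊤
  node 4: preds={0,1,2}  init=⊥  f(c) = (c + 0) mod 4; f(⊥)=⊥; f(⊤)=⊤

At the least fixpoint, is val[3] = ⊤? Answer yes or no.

Iteration log — 11 steps:
  step 1. node 0  ⊔preds=⊥  new=⊤  old=2  +wl: 
  step 2. node 1  ⊔preds=⊥  new=⊥  stable
  step 3. node 2  ⊔preds=⊤  new=⊤  old=⊥  +wl: 0,1
  step 4. node 3  ⊔preds=⊤  new=⊤  old=3  +wl: 2
  step 5. node 4  ⊔preds=⊤  new=⊤  old=⊥  +wl: 3
  step 6. node 0  ⊔preds=⊤  new=⊤  stable
  step 7. node 1  ⊔preds=⊤  new=⊤  old=⊥  +wl: 0,4
  step 8. node 2  ⊔preds=⊤  new=⊤  stable
  step 9. node 3  ⊔preds=⊤  new=⊤  stable
  step 10. node 0  ⊔preds=⊤  new=⊤  stable
  step 11. node 4  ⊔preds=⊤  new=⊤  stable

Least fixpoint reached:
  node 0: ⊤
  node 1: ⊤
  node 2: ⊤
  node 3: ⊤
  node 4: ⊤

yes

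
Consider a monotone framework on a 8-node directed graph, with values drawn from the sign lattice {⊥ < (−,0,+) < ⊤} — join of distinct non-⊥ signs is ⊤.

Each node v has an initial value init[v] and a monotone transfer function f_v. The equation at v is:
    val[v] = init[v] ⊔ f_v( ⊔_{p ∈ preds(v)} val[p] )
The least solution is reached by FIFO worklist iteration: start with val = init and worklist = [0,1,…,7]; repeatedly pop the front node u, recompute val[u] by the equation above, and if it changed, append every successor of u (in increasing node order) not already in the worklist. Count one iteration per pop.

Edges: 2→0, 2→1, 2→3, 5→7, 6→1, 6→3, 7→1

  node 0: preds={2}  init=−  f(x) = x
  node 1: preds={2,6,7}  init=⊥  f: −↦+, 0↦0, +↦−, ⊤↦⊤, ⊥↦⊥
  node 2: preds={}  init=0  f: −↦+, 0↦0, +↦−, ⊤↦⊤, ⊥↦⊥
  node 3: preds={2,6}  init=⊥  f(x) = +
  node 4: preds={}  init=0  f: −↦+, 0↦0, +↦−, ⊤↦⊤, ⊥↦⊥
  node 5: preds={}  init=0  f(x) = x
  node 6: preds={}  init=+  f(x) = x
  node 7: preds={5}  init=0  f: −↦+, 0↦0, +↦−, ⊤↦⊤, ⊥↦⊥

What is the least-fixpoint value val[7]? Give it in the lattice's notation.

0

Trace (8 dequeues):
  [1] u=0 | in 0 | out ⊤ | prev − | push {}
  [2] u=1 | in ⊤ | out ⊤ | prev ⊥ | push {}
  [3] u=2 | in ⊥ | out 0 | ==
  [4] u=3 | in ⊤ | out + | prev ⊥ | push {}
  [5] u=4 | in ⊥ | out 0 | ==
  [6] u=5 | in ⊥ | out 0 | ==
  [7] u=6 | in ⊥ | out + | ==
  [8] u=7 | in 0 | out 0 | ==

Converged values:
  [0] ⊤
  [1] ⊤
  [2] 0
  [3] +
  [4] 0
  [5] 0
  [6] +
  [7] 0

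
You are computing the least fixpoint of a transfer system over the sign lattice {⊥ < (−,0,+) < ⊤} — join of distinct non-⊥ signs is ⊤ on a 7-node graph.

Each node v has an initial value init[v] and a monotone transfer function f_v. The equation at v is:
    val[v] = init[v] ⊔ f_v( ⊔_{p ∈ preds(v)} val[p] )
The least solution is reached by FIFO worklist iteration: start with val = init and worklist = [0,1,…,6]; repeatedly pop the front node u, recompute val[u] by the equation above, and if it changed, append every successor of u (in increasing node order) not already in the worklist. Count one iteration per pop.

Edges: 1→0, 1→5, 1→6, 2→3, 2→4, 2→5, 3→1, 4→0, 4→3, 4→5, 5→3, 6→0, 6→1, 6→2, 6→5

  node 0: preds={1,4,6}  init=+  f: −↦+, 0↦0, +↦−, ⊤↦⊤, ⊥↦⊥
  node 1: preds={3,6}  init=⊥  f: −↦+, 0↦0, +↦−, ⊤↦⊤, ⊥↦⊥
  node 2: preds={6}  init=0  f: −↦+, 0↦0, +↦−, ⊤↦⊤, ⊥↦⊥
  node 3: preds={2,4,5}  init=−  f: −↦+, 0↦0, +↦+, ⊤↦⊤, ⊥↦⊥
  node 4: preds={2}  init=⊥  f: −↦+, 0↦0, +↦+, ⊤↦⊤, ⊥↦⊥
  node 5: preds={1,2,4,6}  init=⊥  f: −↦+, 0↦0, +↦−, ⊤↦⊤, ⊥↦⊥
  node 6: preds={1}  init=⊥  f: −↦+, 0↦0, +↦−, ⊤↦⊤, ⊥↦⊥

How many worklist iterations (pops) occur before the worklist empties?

21

Iteration log — 21 steps:
  step 1. node 0  ⊔preds=⊥  new=+  stable
  step 2. node 1  ⊔preds=−  new=+  old=⊥  +wl: 0
  step 3. node 2  ⊔preds=⊥  new=0  stable
  step 4. node 3  ⊔preds=0  new=⊤  old=−  +wl: 1
  step 5. node 4  ⊔preds=0  new=0  old=⊥  +wl: 3
  step 6. node 5  ⊔preds=⊤  new=⊤  old=⊥  +wl: 
  step 7. node 6  ⊔preds=+  new=−  old=⊥  +wl: 2,5
  step 8. node 0  ⊔preds=⊤  new=⊤  old=+  +wl: 
  step 9. node 1  ⊔preds=⊤  new=⊤  old=+  +wl: 0,6
  step 10. node 3  ⊔preds=⊤  new=⊤  stable
  step 11. node 2  ⊔preds=−  new=⊤  old=0  +wl: 3,4
  step 12. node 5  ⊔preds=⊤  new=⊤  stable
  step 13. node 0  ⊔preds=⊤  new=⊤  stable
  step 14. node 6  ⊔preds=⊤  new=⊤  old=−  +wl: 0,1,2,5
  step 15. node 3  ⊔preds=⊤  new=⊤  stable
  step 16. node 4  ⊔preds=⊤  new=⊤  old=0  +wl: 3
  step 17. node 0  ⊔preds=⊤  new=⊤  stable
  step 18. node 1  ⊔preds=⊤  new=⊤  stable
  step 19. node 2  ⊔preds=⊤  new=⊤  stable
  step 20. node 5  ⊔preds=⊤  new=⊤  stable
  step 21. node 3  ⊔preds=⊤  new=⊤  stable

Least fixpoint reached:
  node 0: ⊤
  node 1: ⊤
  node 2: ⊤
  node 3: ⊤
  node 4: ⊤
  node 5: ⊤
  node 6: ⊤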